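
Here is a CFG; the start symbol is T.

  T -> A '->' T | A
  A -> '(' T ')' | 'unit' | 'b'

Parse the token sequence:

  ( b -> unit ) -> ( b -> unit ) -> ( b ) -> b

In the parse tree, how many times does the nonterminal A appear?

9

[T [A ( [T [A b] -> [T [A unit]]] )] -> [T [A ( [T [A b] -> [T [A unit]]] )] -> [T [A ( [T [A b]] )] -> [T [A b]]]]]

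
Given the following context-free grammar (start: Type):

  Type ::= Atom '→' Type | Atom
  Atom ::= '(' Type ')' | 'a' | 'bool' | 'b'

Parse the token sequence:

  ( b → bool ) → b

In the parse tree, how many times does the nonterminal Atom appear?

[Type [Atom ( [Type [Atom b] → [Type [Atom bool]]] )] → [Type [Atom b]]]

4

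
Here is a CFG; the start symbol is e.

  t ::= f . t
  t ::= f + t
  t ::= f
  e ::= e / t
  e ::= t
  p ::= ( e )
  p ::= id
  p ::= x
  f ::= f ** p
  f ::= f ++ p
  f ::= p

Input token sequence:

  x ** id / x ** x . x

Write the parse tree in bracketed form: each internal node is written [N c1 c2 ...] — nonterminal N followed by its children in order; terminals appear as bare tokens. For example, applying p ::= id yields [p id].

e
e / t
t / t
f / t
f ** p / t
p ** p / t
x ** p / t
x ** id / t
x ** id / f . t
x ** id / f ** p . t
x ** id / p ** p . t
x ** id / x ** p . t
x ** id / x ** x . t
x ** id / x ** x . f
x ** id / x ** x . p
x ** id / x ** x . x

[e [e [t [f [f [p x]] ** [p id]]]] / [t [f [f [p x]] ** [p x]] . [t [f [p x]]]]]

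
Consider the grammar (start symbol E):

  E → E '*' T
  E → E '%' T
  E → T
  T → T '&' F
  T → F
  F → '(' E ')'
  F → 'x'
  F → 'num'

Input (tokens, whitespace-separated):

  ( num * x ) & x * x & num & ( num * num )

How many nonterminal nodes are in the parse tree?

[E [E [T [T [F ( [E [E [T [F num]]] * [T [F x]]] )]] & [F x]]] * [T [T [T [F x]] & [F num]] & [F ( [E [E [T [F num]]] * [T [F num]]] )]]]

24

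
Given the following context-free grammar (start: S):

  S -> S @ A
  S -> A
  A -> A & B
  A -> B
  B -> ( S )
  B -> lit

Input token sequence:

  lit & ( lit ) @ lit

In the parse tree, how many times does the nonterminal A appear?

4

[S [S [A [A [B lit]] & [B ( [S [A [B lit]]] )]]] @ [A [B lit]]]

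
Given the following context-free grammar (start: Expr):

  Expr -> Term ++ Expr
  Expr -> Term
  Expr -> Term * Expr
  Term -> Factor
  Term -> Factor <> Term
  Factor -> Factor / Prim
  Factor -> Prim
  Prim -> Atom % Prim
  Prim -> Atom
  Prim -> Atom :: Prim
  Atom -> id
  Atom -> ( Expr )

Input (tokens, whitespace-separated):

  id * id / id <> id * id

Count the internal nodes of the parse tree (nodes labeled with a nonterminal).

[Expr [Term [Factor [Prim [Atom id]]]] * [Expr [Term [Factor [Factor [Prim [Atom id]]] / [Prim [Atom id]]] <> [Term [Factor [Prim [Atom id]]]]] * [Expr [Term [Factor [Prim [Atom id]]]]]]]

22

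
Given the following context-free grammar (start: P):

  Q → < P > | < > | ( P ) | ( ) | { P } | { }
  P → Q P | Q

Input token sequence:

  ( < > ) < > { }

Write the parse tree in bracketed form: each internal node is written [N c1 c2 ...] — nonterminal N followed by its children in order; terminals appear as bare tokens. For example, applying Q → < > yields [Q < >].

[P [Q ( [P [Q < >]] )] [P [Q < >] [P [Q { }]]]]

P
Q P
( P ) P
( Q ) P
( < > ) P
( < > ) Q P
( < > ) < > P
( < > ) < > Q
( < > ) < > { }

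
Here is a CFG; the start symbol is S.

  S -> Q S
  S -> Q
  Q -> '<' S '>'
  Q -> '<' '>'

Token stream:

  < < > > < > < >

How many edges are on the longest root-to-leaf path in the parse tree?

4

[S [Q < [S [Q < >]] >] [S [Q < >] [S [Q < >]]]]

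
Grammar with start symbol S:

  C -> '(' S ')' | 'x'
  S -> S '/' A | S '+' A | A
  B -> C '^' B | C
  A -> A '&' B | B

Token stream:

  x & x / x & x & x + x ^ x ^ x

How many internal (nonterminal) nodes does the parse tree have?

25

[S [S [S [A [A [B [C x]]] & [B [C x]]]] / [A [A [A [B [C x]]] & [B [C x]]] & [B [C x]]]] + [A [B [C x] ^ [B [C x] ^ [B [C x]]]]]]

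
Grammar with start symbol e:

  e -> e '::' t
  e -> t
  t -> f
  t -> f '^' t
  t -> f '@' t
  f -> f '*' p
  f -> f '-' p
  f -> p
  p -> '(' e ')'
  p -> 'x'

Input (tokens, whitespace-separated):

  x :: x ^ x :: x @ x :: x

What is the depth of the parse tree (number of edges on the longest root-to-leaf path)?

7

[e [e [e [e [t [f [p x]]]] :: [t [f [p x]] ^ [t [f [p x]]]]] :: [t [f [p x]] @ [t [f [p x]]]]] :: [t [f [p x]]]]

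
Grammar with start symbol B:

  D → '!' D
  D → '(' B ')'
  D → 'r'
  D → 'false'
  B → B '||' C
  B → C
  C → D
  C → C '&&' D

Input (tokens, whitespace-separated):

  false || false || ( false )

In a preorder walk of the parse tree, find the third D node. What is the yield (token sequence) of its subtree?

[B [B [B [C [D false]]] || [C [D false]]] || [C [D ( [B [C [D false]]] )]]]

( false )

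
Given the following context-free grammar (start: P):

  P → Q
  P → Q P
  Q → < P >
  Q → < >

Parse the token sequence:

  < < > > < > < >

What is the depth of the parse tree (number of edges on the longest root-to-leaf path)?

[P [Q < [P [Q < >]] >] [P [Q < >] [P [Q < >]]]]

4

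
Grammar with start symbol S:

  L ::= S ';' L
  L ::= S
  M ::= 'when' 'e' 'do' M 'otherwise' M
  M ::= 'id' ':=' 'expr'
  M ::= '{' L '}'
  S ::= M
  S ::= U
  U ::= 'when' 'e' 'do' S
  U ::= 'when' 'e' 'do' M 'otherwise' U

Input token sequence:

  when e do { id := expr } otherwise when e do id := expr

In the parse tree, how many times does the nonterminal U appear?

2

[S [U when e do [M { [L [S [M id := expr]]] }] otherwise [U when e do [S [M id := expr]]]]]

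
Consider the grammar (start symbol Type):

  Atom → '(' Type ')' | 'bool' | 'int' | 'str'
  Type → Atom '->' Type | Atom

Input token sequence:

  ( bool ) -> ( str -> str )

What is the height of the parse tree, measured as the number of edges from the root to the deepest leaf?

[Type [Atom ( [Type [Atom bool]] )] -> [Type [Atom ( [Type [Atom str] -> [Type [Atom str]]] )]]]

6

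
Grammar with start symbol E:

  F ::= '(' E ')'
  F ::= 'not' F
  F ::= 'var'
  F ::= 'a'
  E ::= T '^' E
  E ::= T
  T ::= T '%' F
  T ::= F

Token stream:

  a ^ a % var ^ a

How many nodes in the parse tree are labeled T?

4

[E [T [F a]] ^ [E [T [T [F a]] % [F var]] ^ [E [T [F a]]]]]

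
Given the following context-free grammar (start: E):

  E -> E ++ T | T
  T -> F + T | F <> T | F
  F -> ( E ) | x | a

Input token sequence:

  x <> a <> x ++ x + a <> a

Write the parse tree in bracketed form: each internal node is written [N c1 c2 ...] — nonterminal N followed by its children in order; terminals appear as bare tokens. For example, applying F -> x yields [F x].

[E [E [T [F x] <> [T [F a] <> [T [F x]]]]] ++ [T [F x] + [T [F a] <> [T [F a]]]]]

E
E ++ T
T ++ T
F <> T ++ T
x <> T ++ T
x <> F <> T ++ T
x <> a <> T ++ T
x <> a <> F ++ T
x <> a <> x ++ T
x <> a <> x ++ F + T
x <> a <> x ++ x + T
x <> a <> x ++ x + F <> T
x <> a <> x ++ x + a <> T
x <> a <> x ++ x + a <> F
x <> a <> x ++ x + a <> a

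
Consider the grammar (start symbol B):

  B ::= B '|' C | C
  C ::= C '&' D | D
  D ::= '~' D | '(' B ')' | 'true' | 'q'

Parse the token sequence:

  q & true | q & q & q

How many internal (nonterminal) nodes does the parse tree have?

12

[B [B [C [C [D q]] & [D true]]] | [C [C [C [D q]] & [D q]] & [D q]]]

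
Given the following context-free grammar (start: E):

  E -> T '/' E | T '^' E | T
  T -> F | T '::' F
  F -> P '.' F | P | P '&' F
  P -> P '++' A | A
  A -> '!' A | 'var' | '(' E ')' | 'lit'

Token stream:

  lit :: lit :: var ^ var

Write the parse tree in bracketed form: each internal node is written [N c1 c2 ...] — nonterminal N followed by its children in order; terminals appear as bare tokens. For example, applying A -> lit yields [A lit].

[E [T [T [T [F [P [A lit]]]] :: [F [P [A lit]]]] :: [F [P [A var]]]] ^ [E [T [F [P [A var]]]]]]

E
T ^ E
T :: F ^ E
T :: F :: F ^ E
F :: F :: F ^ E
P :: F :: F ^ E
A :: F :: F ^ E
lit :: F :: F ^ E
lit :: P :: F ^ E
lit :: A :: F ^ E
lit :: lit :: F ^ E
lit :: lit :: P ^ E
lit :: lit :: A ^ E
lit :: lit :: var ^ E
lit :: lit :: var ^ T
lit :: lit :: var ^ F
lit :: lit :: var ^ P
lit :: lit :: var ^ A
lit :: lit :: var ^ var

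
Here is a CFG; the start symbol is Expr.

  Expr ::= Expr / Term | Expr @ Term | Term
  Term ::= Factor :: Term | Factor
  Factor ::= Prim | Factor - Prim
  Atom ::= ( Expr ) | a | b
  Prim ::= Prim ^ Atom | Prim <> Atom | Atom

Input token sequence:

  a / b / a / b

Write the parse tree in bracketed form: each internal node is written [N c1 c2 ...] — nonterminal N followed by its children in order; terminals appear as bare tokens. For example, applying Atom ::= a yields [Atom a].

Expr
Expr / Term
Expr / Term / Term
Expr / Term / Term / Term
Term / Term / Term / Term
Factor / Term / Term / Term
Prim / Term / Term / Term
Atom / Term / Term / Term
a / Term / Term / Term
a / Factor / Term / Term
a / Prim / Term / Term
a / Atom / Term / Term
a / b / Term / Term
a / b / Factor / Term
a / b / Prim / Term
a / b / Atom / Term
a / b / a / Term
a / b / a / Factor
a / b / a / Prim
a / b / a / Atom
a / b / a / b

[Expr [Expr [Expr [Expr [Term [Factor [Prim [Atom a]]]]] / [Term [Factor [Prim [Atom b]]]]] / [Term [Factor [Prim [Atom a]]]]] / [Term [Factor [Prim [Atom b]]]]]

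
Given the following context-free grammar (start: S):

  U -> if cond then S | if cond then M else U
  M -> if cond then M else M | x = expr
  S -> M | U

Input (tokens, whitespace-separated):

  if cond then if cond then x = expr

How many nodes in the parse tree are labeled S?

[S [U if cond then [S [U if cond then [S [M x = expr]]]]]]

3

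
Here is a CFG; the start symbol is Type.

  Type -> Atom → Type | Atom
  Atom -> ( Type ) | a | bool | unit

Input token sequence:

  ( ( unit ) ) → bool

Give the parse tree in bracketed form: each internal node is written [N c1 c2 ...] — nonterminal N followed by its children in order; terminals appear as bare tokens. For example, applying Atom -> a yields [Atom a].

[Type [Atom ( [Type [Atom ( [Type [Atom unit]] )]] )] → [Type [Atom bool]]]

Type
Atom → Type
( Type ) → Type
( Atom ) → Type
( ( Type ) ) → Type
( ( Atom ) ) → Type
( ( unit ) ) → Type
( ( unit ) ) → Atom
( ( unit ) ) → bool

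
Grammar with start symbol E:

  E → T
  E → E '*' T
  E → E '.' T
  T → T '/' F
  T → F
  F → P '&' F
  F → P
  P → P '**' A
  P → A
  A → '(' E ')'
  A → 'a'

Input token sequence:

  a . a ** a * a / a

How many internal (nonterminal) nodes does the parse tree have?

21

[E [E [E [T [F [P [A a]]]]] . [T [F [P [P [A a]] ** [A a]]]]] * [T [T [F [P [A a]]]] / [F [P [A a]]]]]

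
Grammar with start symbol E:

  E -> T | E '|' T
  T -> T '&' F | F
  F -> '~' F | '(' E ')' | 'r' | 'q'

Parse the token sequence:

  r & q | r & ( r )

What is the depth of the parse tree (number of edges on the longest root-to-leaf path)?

6

[E [E [T [T [F r]] & [F q]]] | [T [T [F r]] & [F ( [E [T [F r]]] )]]]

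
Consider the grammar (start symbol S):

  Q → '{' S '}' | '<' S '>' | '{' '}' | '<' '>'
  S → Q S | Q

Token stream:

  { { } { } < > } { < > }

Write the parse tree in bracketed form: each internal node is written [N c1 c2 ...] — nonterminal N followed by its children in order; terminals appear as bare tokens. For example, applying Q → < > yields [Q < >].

[S [Q { [S [Q { }] [S [Q { }] [S [Q < >]]]] }] [S [Q { [S [Q < >]] }]]]

S
Q S
{ S } S
{ Q S } S
{ { } S } S
{ { } Q S } S
{ { } { } S } S
{ { } { } Q } S
{ { } { } < > } S
{ { } { } < > } Q
{ { } { } < > } { S }
{ { } { } < > } { Q }
{ { } { } < > } { < > }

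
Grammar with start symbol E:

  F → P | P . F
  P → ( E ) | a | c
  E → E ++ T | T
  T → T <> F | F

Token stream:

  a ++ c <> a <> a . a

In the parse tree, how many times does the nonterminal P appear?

5

[E [E [T [F [P a]]]] ++ [T [T [T [F [P c]]] <> [F [P a]]] <> [F [P a] . [F [P a]]]]]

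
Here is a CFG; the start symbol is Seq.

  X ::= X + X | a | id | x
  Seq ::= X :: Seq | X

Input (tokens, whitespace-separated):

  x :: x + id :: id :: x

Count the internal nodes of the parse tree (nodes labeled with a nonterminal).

10

[Seq [X x] :: [Seq [X [X x] + [X id]] :: [Seq [X id] :: [Seq [X x]]]]]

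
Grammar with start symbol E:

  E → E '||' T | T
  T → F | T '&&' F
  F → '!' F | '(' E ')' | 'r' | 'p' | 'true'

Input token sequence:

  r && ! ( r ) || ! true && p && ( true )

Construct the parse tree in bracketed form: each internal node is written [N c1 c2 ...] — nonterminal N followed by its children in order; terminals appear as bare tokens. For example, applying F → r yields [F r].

E
E || T
T || T
T && F || T
F && F || T
r && F || T
r && ! F || T
r && ! ( E ) || T
r && ! ( T ) || T
r && ! ( F ) || T
r && ! ( r ) || T
r && ! ( r ) || T && F
r && ! ( r ) || T && F && F
r && ! ( r ) || F && F && F
r && ! ( r ) || ! F && F && F
r && ! ( r ) || ! true && F && F
r && ! ( r ) || ! true && p && F
r && ! ( r ) || ! true && p && ( E )
r && ! ( r ) || ! true && p && ( T )
r && ! ( r ) || ! true && p && ( F )
r && ! ( r ) || ! true && p && ( true )

[E [E [T [T [F r]] && [F ! [F ( [E [T [F r]]] )]]]] || [T [T [T [F ! [F true]]] && [F p]] && [F ( [E [T [F true]]] )]]]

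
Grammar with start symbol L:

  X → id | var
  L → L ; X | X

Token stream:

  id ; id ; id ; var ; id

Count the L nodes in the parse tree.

5

[L [L [L [L [L [X id]] ; [X id]] ; [X id]] ; [X var]] ; [X id]]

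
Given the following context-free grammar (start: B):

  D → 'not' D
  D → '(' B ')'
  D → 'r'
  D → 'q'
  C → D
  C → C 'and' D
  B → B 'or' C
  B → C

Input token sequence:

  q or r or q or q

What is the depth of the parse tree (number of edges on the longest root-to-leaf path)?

[B [B [B [B [C [D q]]] or [C [D r]]] or [C [D q]]] or [C [D q]]]

6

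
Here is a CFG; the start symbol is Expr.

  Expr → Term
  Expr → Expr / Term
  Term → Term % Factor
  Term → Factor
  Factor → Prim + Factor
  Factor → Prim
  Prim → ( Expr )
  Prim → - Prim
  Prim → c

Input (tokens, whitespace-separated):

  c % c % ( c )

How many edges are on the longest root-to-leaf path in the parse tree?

8

[Expr [Term [Term [Term [Factor [Prim c]]] % [Factor [Prim c]]] % [Factor [Prim ( [Expr [Term [Factor [Prim c]]]] )]]]]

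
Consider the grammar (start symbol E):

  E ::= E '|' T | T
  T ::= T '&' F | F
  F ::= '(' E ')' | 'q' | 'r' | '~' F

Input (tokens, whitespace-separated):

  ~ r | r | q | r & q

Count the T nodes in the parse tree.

[E [E [E [E [T [F ~ [F r]]]] | [T [F r]]] | [T [F q]]] | [T [T [F r]] & [F q]]]

5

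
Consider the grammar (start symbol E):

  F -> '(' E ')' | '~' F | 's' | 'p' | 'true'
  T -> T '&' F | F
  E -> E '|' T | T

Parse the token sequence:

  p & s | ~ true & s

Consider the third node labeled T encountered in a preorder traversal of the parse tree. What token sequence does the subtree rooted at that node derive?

[E [E [T [T [F p]] & [F s]]] | [T [T [F ~ [F true]]] & [F s]]]

~ true & s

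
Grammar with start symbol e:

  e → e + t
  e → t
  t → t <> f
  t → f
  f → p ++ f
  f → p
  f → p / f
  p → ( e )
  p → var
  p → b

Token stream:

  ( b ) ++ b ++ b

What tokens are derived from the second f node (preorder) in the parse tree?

b

[e [t [f [p ( [e [t [f [p b]]]] )] ++ [f [p b] ++ [f [p b]]]]]]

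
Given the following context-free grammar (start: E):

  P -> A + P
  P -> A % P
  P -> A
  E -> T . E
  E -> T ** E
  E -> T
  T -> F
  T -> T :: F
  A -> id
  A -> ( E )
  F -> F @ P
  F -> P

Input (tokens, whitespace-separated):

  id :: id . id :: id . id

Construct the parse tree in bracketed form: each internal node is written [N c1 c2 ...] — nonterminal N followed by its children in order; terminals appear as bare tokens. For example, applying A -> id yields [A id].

E
T . E
T :: F . E
F :: F . E
P :: F . E
A :: F . E
id :: F . E
id :: P . E
id :: A . E
id :: id . E
id :: id . T . E
id :: id . T :: F . E
id :: id . F :: F . E
id :: id . P :: F . E
id :: id . A :: F . E
id :: id . id :: F . E
id :: id . id :: P . E
id :: id . id :: A . E
id :: id . id :: id . E
id :: id . id :: id . T
id :: id . id :: id . F
id :: id . id :: id . P
id :: id . id :: id . A
id :: id . id :: id . id

[E [T [T [F [P [A id]]]] :: [F [P [A id]]]] . [E [T [T [F [P [A id]]]] :: [F [P [A id]]]] . [E [T [F [P [A id]]]]]]]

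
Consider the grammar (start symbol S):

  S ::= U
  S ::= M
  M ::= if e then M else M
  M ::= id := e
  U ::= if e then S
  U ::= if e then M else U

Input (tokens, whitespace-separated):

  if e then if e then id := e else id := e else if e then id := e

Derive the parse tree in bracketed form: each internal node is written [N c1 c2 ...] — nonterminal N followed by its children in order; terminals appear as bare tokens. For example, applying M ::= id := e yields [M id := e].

[S [U if e then [M if e then [M id := e] else [M id := e]] else [U if e then [S [M id := e]]]]]

S
U
if e then M else U
if e then if e then M else M else U
if e then if e then id := e else M else U
if e then if e then id := e else id := e else U
if e then if e then id := e else id := e else if e then S
if e then if e then id := e else id := e else if e then M
if e then if e then id := e else id := e else if e then id := e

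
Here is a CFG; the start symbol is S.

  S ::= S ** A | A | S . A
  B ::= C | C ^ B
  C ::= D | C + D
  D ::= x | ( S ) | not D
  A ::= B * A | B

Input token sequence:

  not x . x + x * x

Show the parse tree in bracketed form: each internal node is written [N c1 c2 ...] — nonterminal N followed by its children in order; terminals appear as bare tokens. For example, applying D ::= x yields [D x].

S
S . A
A . A
B . A
C . A
D . A
not D . A
not x . A
not x . B * A
not x . C * A
not x . C + D * A
not x . D + D * A
not x . x + D * A
not x . x + x * A
not x . x + x * B
not x . x + x * C
not x . x + x * D
not x . x + x * x

[S [S [A [B [C [D not [D x]]]]]] . [A [B [C [C [D x]] + [D x]]] * [A [B [C [D x]]]]]]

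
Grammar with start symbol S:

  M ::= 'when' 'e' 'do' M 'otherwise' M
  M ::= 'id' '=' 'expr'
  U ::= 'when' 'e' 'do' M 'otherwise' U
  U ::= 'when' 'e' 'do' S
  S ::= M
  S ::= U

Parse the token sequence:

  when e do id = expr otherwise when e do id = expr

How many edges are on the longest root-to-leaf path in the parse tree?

[S [U when e do [M id = expr] otherwise [U when e do [S [M id = expr]]]]]

5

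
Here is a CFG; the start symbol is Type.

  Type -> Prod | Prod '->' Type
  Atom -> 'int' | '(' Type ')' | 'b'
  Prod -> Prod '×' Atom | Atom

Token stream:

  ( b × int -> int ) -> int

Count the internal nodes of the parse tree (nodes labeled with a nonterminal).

[Type [Prod [Atom ( [Type [Prod [Prod [Atom b]] × [Atom int]] -> [Type [Prod [Atom int]]]] )]] -> [Type [Prod [Atom int]]]]

14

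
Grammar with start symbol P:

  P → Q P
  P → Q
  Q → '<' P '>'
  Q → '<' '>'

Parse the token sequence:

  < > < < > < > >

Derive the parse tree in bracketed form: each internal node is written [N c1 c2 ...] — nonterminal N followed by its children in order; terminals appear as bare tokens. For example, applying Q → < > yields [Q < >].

[P [Q < >] [P [Q < [P [Q < >] [P [Q < >]]] >]]]

P
Q P
< > P
< > Q
< > < P >
< > < Q P >
< > < < > P >
< > < < > Q >
< > < < > < > >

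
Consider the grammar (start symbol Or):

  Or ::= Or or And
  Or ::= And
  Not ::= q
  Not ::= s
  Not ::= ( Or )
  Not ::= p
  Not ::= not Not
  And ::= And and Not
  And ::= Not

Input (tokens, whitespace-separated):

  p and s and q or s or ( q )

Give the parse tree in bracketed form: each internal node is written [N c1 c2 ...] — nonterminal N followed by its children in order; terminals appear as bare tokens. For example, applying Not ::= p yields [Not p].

Or
Or or And
Or or And or And
And or And or And
And and Not or And or And
And and Not and Not or And or And
Not and Not and Not or And or And
p and Not and Not or And or And
p and s and Not or And or And
p and s and q or And or And
p and s and q or Not or And
p and s and q or s or And
p and s and q or s or Not
p and s and q or s or ( Or )
p and s and q or s or ( And )
p and s and q or s or ( Not )
p and s and q or s or ( q )

[Or [Or [Or [And [And [And [Not p]] and [Not s]] and [Not q]]] or [And [Not s]]] or [And [Not ( [Or [And [Not q]]] )]]]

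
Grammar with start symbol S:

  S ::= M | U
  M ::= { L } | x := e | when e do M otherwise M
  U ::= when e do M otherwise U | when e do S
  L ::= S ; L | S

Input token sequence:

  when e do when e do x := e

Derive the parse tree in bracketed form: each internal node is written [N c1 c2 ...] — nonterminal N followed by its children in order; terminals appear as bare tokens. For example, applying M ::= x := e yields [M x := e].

[S [U when e do [S [U when e do [S [M x := e]]]]]]

S
U
when e do S
when e do U
when e do when e do S
when e do when e do M
when e do when e do x := e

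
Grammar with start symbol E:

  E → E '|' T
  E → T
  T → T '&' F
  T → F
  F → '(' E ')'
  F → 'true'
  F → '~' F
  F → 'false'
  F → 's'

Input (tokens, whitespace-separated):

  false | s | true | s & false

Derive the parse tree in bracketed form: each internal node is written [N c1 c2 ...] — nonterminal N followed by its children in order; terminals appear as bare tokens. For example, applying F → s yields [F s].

E
E | T
E | T | T
E | T | T | T
T | T | T | T
F | T | T | T
false | T | T | T
false | F | T | T
false | s | T | T
false | s | F | T
false | s | true | T
false | s | true | T & F
false | s | true | F & F
false | s | true | s & F
false | s | true | s & false

[E [E [E [E [T [F false]]] | [T [F s]]] | [T [F true]]] | [T [T [F s]] & [F false]]]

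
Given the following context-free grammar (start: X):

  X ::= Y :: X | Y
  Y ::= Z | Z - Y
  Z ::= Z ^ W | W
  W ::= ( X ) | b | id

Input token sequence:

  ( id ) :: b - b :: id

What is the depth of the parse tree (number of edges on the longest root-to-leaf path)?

[X [Y [Z [W ( [X [Y [Z [W id]]]] )]]] :: [X [Y [Z [W b]] - [Y [Z [W b]]]] :: [X [Y [Z [W id]]]]]]

8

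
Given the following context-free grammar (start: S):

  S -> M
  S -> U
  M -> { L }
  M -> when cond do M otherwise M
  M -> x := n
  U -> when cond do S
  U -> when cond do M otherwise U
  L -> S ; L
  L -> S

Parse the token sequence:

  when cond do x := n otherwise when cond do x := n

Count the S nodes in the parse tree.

2

[S [U when cond do [M x := n] otherwise [U when cond do [S [M x := n]]]]]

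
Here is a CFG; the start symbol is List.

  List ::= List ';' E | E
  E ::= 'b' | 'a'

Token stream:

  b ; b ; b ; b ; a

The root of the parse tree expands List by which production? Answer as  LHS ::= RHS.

List ::= List ';' E

[List [List [List [List [List [E b]] ; [E b]] ; [E b]] ; [E b]] ; [E a]]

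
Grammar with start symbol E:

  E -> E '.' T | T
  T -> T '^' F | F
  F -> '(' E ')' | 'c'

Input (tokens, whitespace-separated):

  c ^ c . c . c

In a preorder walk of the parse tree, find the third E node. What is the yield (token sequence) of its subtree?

[E [E [E [T [T [F c]] ^ [F c]]] . [T [F c]]] . [T [F c]]]

c ^ c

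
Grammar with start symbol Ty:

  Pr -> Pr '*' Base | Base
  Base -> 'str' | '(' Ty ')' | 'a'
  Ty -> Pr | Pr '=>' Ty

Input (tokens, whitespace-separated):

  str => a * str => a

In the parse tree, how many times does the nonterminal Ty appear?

[Ty [Pr [Base str]] => [Ty [Pr [Pr [Base a]] * [Base str]] => [Ty [Pr [Base a]]]]]

3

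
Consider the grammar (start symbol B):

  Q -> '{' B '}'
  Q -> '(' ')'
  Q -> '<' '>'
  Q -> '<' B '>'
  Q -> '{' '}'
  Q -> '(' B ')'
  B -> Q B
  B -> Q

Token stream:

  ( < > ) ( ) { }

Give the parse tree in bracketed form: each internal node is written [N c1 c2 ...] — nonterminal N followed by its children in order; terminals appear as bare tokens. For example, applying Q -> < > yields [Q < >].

[B [Q ( [B [Q < >]] )] [B [Q ( )] [B [Q { }]]]]

B
Q B
( B ) B
( Q ) B
( < > ) B
( < > ) Q B
( < > ) ( ) B
( < > ) ( ) Q
( < > ) ( ) { }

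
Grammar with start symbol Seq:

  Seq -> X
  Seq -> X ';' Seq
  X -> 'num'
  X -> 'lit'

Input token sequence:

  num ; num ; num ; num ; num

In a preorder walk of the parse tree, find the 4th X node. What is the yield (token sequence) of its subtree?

num

[Seq [X num] ; [Seq [X num] ; [Seq [X num] ; [Seq [X num] ; [Seq [X num]]]]]]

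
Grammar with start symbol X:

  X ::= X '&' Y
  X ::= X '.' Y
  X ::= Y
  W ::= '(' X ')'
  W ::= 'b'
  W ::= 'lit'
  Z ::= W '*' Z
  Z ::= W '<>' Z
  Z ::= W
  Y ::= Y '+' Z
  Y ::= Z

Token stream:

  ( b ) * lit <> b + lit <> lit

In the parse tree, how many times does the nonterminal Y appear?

[X [Y [Y [Z [W ( [X [Y [Z [W b]]]] )] * [Z [W lit] <> [Z [W b]]]]] + [Z [W lit] <> [Z [W lit]]]]]

3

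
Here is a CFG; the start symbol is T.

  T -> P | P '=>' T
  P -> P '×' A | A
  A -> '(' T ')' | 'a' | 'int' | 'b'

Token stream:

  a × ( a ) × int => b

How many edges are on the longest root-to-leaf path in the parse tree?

[T [P [P [P [A a]] × [A ( [T [P [A a]]] )]] × [A int]] => [T [P [A b]]]]

7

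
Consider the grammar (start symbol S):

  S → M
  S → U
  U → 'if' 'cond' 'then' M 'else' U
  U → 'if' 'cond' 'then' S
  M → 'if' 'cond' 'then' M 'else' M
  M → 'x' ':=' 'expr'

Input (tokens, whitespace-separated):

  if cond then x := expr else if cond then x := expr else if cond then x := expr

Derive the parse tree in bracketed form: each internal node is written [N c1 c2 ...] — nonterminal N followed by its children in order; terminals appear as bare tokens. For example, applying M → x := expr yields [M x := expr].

[S [U if cond then [M x := expr] else [U if cond then [M x := expr] else [U if cond then [S [M x := expr]]]]]]

S
U
if cond then M else U
if cond then x := expr else U
if cond then x := expr else if cond then M else U
if cond then x := expr else if cond then x := expr else U
if cond then x := expr else if cond then x := expr else if cond then S
if cond then x := expr else if cond then x := expr else if cond then M
if cond then x := expr else if cond then x := expr else if cond then x := expr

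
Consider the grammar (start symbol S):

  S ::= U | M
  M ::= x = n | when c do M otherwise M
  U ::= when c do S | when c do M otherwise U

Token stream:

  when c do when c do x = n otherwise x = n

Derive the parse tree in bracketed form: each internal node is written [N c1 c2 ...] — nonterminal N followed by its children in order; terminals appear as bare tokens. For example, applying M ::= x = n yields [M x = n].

[S [U when c do [S [M when c do [M x = n] otherwise [M x = n]]]]]

S
U
when c do S
when c do M
when c do when c do M otherwise M
when c do when c do x = n otherwise M
when c do when c do x = n otherwise x = n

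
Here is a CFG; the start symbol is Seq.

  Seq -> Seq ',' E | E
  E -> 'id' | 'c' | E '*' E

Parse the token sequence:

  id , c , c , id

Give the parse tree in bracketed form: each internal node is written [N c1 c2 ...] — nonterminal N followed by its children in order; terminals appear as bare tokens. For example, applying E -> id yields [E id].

Seq
Seq , E
Seq , E , E
Seq , E , E , E
E , E , E , E
id , E , E , E
id , c , E , E
id , c , c , E
id , c , c , id

[Seq [Seq [Seq [Seq [E id]] , [E c]] , [E c]] , [E id]]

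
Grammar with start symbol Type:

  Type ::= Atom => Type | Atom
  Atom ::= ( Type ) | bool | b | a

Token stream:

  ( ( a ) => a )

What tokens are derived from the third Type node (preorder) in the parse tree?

a

[Type [Atom ( [Type [Atom ( [Type [Atom a]] )] => [Type [Atom a]]] )]]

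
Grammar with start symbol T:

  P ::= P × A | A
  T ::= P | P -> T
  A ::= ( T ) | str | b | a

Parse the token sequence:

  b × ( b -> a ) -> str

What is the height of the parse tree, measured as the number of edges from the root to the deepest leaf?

[T [P [P [A b]] × [A ( [T [P [A b]] -> [T [P [A a]]]] )]] -> [T [P [A str]]]]

7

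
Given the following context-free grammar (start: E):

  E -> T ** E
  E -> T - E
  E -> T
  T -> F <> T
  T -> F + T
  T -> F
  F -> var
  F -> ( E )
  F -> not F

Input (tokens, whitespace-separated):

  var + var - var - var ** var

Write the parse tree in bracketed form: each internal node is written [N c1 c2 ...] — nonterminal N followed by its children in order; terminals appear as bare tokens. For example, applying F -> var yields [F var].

[E [T [F var] + [T [F var]]] - [E [T [F var]] - [E [T [F var]] ** [E [T [F var]]]]]]

E
T - E
F + T - E
var + T - E
var + F - E
var + var - E
var + var - T - E
var + var - F - E
var + var - var - E
var + var - var - T ** E
var + var - var - F ** E
var + var - var - var ** E
var + var - var - var ** T
var + var - var - var ** F
var + var - var - var ** var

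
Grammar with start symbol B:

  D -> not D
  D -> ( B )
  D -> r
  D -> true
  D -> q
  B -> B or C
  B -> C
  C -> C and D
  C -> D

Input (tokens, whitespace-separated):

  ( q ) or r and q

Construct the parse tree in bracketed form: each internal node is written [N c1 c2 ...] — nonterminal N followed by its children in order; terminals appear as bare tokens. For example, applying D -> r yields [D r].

[B [B [C [D ( [B [C [D q]]] )]]] or [C [C [D r]] and [D q]]]

B
B or C
C or C
D or C
( B ) or C
( C ) or C
( D ) or C
( q ) or C
( q ) or C and D
( q ) or D and D
( q ) or r and D
( q ) or r and q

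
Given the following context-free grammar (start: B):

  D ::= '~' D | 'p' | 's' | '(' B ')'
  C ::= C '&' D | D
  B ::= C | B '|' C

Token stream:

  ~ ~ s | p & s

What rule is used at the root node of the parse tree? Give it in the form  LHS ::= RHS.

B ::= B '|' C

[B [B [C [D ~ [D ~ [D s]]]]] | [C [C [D p]] & [D s]]]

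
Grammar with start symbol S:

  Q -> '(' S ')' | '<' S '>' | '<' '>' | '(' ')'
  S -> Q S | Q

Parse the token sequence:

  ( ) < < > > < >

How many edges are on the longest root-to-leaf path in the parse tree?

5

[S [Q ( )] [S [Q < [S [Q < >]] >] [S [Q < >]]]]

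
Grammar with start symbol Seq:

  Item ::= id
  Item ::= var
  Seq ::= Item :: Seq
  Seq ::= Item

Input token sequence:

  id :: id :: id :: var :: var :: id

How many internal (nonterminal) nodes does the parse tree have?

12

[Seq [Item id] :: [Seq [Item id] :: [Seq [Item id] :: [Seq [Item var] :: [Seq [Item var] :: [Seq [Item id]]]]]]]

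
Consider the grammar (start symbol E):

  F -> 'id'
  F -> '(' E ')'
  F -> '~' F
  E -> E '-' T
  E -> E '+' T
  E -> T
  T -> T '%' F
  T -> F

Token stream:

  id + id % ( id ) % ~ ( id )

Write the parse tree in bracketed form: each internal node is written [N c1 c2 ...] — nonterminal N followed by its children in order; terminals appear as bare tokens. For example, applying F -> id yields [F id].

[E [E [T [F id]]] + [T [T [T [F id]] % [F ( [E [T [F id]]] )]] % [F ~ [F ( [E [T [F id]]] )]]]]

E
E + T
T + T
F + T
id + T
id + T % F
id + T % F % F
id + F % F % F
id + id % F % F
id + id % ( E ) % F
id + id % ( T ) % F
id + id % ( F ) % F
id + id % ( id ) % F
id + id % ( id ) % ~ F
id + id % ( id ) % ~ ( E )
id + id % ( id ) % ~ ( T )
id + id % ( id ) % ~ ( F )
id + id % ( id ) % ~ ( id )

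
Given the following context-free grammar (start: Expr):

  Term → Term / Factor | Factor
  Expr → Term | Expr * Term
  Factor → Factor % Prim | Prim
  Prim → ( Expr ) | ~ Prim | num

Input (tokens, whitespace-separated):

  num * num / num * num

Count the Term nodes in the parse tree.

4

[Expr [Expr [Expr [Term [Factor [Prim num]]]] * [Term [Term [Factor [Prim num]]] / [Factor [Prim num]]]] * [Term [Factor [Prim num]]]]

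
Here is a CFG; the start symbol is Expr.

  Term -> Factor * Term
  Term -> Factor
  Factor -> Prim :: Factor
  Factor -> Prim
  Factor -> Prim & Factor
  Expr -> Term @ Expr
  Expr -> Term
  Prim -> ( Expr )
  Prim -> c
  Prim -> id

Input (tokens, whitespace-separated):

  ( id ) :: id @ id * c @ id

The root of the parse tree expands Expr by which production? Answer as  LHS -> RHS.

[Expr [Term [Factor [Prim ( [Expr [Term [Factor [Prim id]]]] )] :: [Factor [Prim id]]]] @ [Expr [Term [Factor [Prim id]] * [Term [Factor [Prim c]]]] @ [Expr [Term [Factor [Prim id]]]]]]

Expr -> Term @ Expr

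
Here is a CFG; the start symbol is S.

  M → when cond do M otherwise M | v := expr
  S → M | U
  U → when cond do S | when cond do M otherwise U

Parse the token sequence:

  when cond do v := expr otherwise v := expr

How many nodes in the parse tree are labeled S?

1

[S [M when cond do [M v := expr] otherwise [M v := expr]]]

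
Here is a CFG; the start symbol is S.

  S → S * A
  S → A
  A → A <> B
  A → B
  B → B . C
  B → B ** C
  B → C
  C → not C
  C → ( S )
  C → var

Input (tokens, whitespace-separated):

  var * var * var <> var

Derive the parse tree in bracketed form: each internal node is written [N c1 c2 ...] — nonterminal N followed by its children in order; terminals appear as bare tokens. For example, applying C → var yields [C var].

S
S * A
S * A * A
A * A * A
B * A * A
C * A * A
var * A * A
var * B * A
var * C * A
var * var * A
var * var * A <> B
var * var * B <> B
var * var * C <> B
var * var * var <> B
var * var * var <> C
var * var * var <> var

[S [S [S [A [B [C var]]]] * [A [B [C var]]]] * [A [A [B [C var]]] <> [B [C var]]]]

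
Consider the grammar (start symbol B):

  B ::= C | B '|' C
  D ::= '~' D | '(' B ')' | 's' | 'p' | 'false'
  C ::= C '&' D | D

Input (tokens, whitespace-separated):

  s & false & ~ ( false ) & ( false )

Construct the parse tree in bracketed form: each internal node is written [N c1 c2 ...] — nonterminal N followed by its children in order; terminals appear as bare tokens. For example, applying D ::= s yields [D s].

[B [C [C [C [C [D s]] & [D false]] & [D ~ [D ( [B [C [D false]]] )]]] & [D ( [B [C [D false]]] )]]]

B
C
C & D
C & D & D
C & D & D & D
D & D & D & D
s & D & D & D
s & false & D & D
s & false & ~ D & D
s & false & ~ ( B ) & D
s & false & ~ ( C ) & D
s & false & ~ ( D ) & D
s & false & ~ ( false ) & D
s & false & ~ ( false ) & ( B )
s & false & ~ ( false ) & ( C )
s & false & ~ ( false ) & ( D )
s & false & ~ ( false ) & ( false )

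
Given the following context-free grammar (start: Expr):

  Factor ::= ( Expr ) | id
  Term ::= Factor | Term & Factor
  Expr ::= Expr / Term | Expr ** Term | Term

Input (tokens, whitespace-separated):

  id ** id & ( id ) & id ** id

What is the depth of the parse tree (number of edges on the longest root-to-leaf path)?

[Expr [Expr [Expr [Term [Factor id]]] ** [Term [Term [Term [Factor id]] & [Factor ( [Expr [Term [Factor id]]] )]] & [Factor id]]] ** [Term [Factor id]]]

8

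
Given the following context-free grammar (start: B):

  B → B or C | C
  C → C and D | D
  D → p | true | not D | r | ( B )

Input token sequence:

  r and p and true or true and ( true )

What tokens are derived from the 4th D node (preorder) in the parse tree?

true

[B [B [C [C [C [D r]] and [D p]] and [D true]]] or [C [C [D true]] and [D ( [B [C [D true]]] )]]]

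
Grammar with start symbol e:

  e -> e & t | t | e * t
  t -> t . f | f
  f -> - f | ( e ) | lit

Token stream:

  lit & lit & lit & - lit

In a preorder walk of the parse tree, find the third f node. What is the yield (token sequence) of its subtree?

lit

[e [e [e [e [t [f lit]]] & [t [f lit]]] & [t [f lit]]] & [t [f - [f lit]]]]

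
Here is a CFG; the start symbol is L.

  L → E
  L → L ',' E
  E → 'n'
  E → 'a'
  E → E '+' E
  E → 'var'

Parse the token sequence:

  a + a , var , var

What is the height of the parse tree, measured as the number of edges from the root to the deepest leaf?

[L [L [L [E [E a] + [E a]]] , [E var]] , [E var]]

5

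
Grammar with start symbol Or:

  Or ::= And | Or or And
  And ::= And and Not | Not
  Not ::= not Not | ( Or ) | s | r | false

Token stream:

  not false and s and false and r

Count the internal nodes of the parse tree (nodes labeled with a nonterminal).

10

[Or [And [And [And [And [Not not [Not false]]] and [Not s]] and [Not false]] and [Not r]]]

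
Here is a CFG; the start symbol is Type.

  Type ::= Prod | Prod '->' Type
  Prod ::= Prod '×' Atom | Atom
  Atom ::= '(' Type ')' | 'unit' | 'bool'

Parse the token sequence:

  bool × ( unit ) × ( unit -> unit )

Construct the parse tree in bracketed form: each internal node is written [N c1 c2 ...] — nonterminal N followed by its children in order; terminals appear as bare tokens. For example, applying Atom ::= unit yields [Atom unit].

Type
Prod
Prod × Atom
Prod × Atom × Atom
Atom × Atom × Atom
bool × Atom × Atom
bool × ( Type ) × Atom
bool × ( Prod ) × Atom
bool × ( Atom ) × Atom
bool × ( unit ) × Atom
bool × ( unit ) × ( Type )
bool × ( unit ) × ( Prod -> Type )
bool × ( unit ) × ( Atom -> Type )
bool × ( unit ) × ( unit -> Type )
bool × ( unit ) × ( unit -> Prod )
bool × ( unit ) × ( unit -> Atom )
bool × ( unit ) × ( unit -> unit )

[Type [Prod [Prod [Prod [Atom bool]] × [Atom ( [Type [Prod [Atom unit]]] )]] × [Atom ( [Type [Prod [Atom unit]] -> [Type [Prod [Atom unit]]]] )]]]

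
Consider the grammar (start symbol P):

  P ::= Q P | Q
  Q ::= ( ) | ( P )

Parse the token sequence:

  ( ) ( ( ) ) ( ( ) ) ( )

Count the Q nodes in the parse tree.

[P [Q ( )] [P [Q ( [P [Q ( )]] )] [P [Q ( [P [Q ( )]] )] [P [Q ( )]]]]]

6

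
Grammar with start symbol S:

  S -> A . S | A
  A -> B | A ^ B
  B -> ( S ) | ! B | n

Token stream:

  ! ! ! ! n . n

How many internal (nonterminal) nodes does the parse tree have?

[S [A [B ! [B ! [B ! [B ! [B n]]]]]] . [S [A [B n]]]]

10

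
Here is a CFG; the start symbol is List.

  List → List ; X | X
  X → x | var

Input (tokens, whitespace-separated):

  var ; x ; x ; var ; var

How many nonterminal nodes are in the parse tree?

10

[List [List [List [List [List [X var]] ; [X x]] ; [X x]] ; [X var]] ; [X var]]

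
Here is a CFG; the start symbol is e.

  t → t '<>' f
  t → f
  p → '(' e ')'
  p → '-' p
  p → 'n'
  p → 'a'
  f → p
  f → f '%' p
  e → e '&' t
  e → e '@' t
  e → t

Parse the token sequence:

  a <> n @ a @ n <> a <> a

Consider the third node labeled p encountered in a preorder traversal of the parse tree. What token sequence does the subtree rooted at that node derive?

a

[e [e [e [t [t [f [p a]]] <> [f [p n]]]] @ [t [f [p a]]]] @ [t [t [t [f [p n]]] <> [f [p a]]] <> [f [p a]]]]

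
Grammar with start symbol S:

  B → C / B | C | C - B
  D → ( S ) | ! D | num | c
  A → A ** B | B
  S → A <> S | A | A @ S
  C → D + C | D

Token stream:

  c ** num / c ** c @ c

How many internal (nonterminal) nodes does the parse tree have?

[S [A [A [A [B [C [D c]]]] ** [B [C [D num]] / [B [C [D c]]]]] ** [B [C [D c]]]] @ [S [A [B [C [D c]]]]]]

21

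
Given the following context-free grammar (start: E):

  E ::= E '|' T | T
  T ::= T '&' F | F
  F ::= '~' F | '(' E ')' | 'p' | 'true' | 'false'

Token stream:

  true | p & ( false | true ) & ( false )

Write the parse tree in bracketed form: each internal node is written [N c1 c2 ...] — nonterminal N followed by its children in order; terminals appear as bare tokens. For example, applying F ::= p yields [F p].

[E [E [T [F true]]] | [T [T [T [F p]] & [F ( [E [E [T [F false]]] | [T [F true]]] )]] & [F ( [E [T [F false]]] )]]]

E
E | T
T | T
F | T
true | T
true | T & F
true | T & F & F
true | F & F & F
true | p & F & F
true | p & ( E ) & F
true | p & ( E | T ) & F
true | p & ( T | T ) & F
true | p & ( F | T ) & F
true | p & ( false | T ) & F
true | p & ( false | F ) & F
true | p & ( false | true ) & F
true | p & ( false | true ) & ( E )
true | p & ( false | true ) & ( T )
true | p & ( false | true ) & ( F )
true | p & ( false | true ) & ( false )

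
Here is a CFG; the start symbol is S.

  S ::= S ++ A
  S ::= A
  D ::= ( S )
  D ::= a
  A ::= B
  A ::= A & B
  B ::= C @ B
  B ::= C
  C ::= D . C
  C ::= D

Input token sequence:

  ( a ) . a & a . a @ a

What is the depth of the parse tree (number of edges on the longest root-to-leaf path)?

[S [A [A [B [C [D ( [S [A [B [C [D a]]]]] )] . [C [D a]]]]] & [B [C [D a] . [C [D a]]] @ [B [C [D a]]]]]]

11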